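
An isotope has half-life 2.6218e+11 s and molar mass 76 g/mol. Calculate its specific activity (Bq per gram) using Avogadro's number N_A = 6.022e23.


lambda = ln(2) / t_half = ln(2) / 2.6218e+11 = 2.643784e-12 /s
SA = lambda * N_A / M
SA = 2.643784e-12 * 6.022e23 / 76
SA = 2.0949e+10 Bq/g

2.0949e+10


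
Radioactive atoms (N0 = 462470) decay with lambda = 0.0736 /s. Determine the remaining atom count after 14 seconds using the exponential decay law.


N = N0 * exp(-lambda * t)
N = 462470 * exp(-0.0736 * 14)
N = 165039

165039


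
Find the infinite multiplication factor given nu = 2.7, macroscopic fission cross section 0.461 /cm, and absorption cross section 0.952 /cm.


k_inf = nu * Sigma_f / Sigma_a
k_inf = 2.7 * 0.461 / 0.952
k_inf = 1.3075

1.3075


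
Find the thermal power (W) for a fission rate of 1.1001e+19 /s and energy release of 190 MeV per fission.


P = fission_rate * E_MeV * 1.602e-13
P = 1.1001e+19 * 190 * 1.602e-13
P = 3.3485e+08 W

3.3485e+08


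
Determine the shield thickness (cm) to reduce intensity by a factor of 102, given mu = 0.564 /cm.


x = ln(factor) / mu
x = ln(102) / 0.564
x = 8.2003 cm

8.2003


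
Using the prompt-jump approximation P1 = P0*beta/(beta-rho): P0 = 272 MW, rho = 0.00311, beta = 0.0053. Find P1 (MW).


P1/P0 = beta / (beta - rho)
P1/P0 = 0.0053 / (0.0053 - 0.00311) = 2.420091
P1 = 272 * 2.420091 = 658.26 MW

658.26


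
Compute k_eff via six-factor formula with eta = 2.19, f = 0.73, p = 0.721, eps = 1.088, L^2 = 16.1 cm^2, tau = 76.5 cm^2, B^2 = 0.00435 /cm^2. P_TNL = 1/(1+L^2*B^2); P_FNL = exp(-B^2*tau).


k_inf = eta*f*p*eps = 2.19*0.73*0.721*1.088 = 1.254097
P_TNL = 1/(1 + L^2*B^2) = 1/(1 + 16.1*0.00435) = 0.9345489
P_FNL = exp(-B^2*tau) = exp(-0.00435*76.5) = 0.7169315
k_eff = k_inf * P_TNL * P_FNL = 1.254097 * 0.9345489 * 0.7169315
k_eff = 0.84025

0.84025


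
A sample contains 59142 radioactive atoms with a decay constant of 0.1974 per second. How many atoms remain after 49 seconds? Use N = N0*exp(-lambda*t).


N = N0 * exp(-lambda * t)
N = 59142 * exp(-0.1974 * 49)
N = 3.7251

3.7251


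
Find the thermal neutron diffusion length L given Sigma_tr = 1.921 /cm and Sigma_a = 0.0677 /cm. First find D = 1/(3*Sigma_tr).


D = 1 / (3 * Sigma_tr) = 1 / (3 * 1.921) = 0.1735207 cm
L = sqrt(D / Sigma_a)
L = sqrt(0.1735207 / 0.0677)
L = 1.6010 cm

1.6010


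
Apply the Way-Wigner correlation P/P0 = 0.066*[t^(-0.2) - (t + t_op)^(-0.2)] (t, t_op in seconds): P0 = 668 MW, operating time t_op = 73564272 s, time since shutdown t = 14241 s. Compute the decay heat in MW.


P/P0 = 0.066 * [t^(-0.2) - (t + t_op)^(-0.2)]
P/P0 = 0.066 * [14241^(-0.2) - (14241 + 73564272)^(-0.2)]
P/P0 = 0.066 * [0.1476699 - 0.02670852] = 0.007983451
P = 668 * 0.007983451 = 5.3329 MW

5.3329


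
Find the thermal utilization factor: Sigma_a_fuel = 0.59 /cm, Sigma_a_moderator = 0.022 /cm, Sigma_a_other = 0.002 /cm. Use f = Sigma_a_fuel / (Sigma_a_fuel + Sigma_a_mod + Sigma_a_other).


f = Sigma_a_fuel / (Sigma_a_fuel + Sigma_a_mod + Sigma_a_other)
f = 0.59 / (0.59 + 0.022 + 0.002)
f = 0.96091

0.96091


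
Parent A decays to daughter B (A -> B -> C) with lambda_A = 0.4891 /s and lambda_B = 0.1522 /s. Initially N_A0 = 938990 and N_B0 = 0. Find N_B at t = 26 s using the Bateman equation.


N_B(t) = lambda_A * N_A0 / (lambda_B - lambda_A) * [exp(-lambda_A*t) - exp(-lambda_B*t)]
exp(-0.4891*26) = 3.000895e-06; exp(-0.1522*26) = 0.01911657
N_B = 0.4891 * 938990 / (0.1522 - 0.4891) * (3.000895e-06 - 0.01911657)
N_B = 26055

26055


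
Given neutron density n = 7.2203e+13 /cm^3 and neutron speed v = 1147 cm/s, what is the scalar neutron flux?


phi = n * v
phi = 7.2203e+13 * 1147
phi = 8.2817e+16 /cm^2/s

8.2817e+16


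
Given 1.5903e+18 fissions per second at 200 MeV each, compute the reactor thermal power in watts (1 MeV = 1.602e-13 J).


P = fission_rate * E_MeV * 1.602e-13
P = 1.5903e+18 * 200 * 1.602e-13
P = 5.0953e+07 W

5.0953e+07


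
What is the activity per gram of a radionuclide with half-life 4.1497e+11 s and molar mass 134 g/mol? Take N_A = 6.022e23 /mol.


lambda = ln(2) / t_half = ln(2) / 4.1497e+11 = 1.670355e-12 /s
SA = lambda * N_A / M
SA = 1.670355e-12 * 6.022e23 / 134
SA = 7.5066e+09 Bq/g

7.5066e+09


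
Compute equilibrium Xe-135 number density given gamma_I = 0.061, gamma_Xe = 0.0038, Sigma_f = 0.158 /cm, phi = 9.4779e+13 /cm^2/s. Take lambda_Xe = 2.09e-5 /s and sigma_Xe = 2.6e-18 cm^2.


Xe_eq = (gamma_I + gamma_Xe) * Sigma_f * phi / (lambda_Xe + sigma_Xe * phi)
Numerator = (0.061 + 0.0038) * 0.158 * 9.4779e+13 = 9.703853e+11
Denominator = 2.09e-5 + 2.6e-18 * 9.4779e+13 = 2.673254e-04
Xe_eq = 9.703853e+11 / 2.673254e-04 = 3.6300e+15 /cm^3

3.6300e+15


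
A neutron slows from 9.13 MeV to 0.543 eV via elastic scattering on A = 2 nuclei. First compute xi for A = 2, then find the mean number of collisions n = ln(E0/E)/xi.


xi = 1 + (A-1)^2/(2A)*ln((A-1)/(A+1)) = 0.7253469 (for A = 2)
n = ln(E0/E) / xi
n = ln(9.13e6 / 0.543) / 0.7253469
n = ln(1.681400e+07) / 0.7253469 = 22.938

22.938


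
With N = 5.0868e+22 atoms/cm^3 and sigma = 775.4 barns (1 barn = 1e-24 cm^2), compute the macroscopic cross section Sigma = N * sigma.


Sigma = N * sigma_barns * 1e-24
Sigma = 5.0868e+22 * 775.4 * 1e-24
Sigma = 39.443 /cm

39.443


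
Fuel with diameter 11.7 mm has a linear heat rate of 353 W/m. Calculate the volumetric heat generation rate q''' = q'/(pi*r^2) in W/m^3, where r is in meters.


r = D / 2 / 1000 = 11.7 / 2 / 1000 = 0.00585 m
q''' = q' / (pi * r^2)
q''' = 353 / (pi * 0.00585^2)
q''' = 3.2833e+06 W/m^3

3.2833e+06


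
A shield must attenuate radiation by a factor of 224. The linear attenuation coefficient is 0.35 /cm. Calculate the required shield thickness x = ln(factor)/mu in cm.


x = ln(factor) / mu
x = ln(224) / 0.35
x = 15.462 cm

15.462


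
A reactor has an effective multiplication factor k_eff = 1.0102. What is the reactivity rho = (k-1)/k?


rho = (k_eff - 1) / k_eff
rho = (1.0102 - 1) / 1.0102
rho = 0.010097

0.010097


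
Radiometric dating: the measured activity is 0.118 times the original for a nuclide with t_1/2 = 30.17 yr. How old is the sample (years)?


lambda = ln(2) / t_half = ln(2) / 30.17 = 0.02297472 /yr
t = -ln(A/A0) / lambda
t = -ln(0.118) / 0.02297472
t = 93.018 yr

93.018


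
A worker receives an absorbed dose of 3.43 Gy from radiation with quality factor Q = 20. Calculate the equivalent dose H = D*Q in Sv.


H = D * Q
H = 3.43 * 20
H = 68.600 Sv

68.600


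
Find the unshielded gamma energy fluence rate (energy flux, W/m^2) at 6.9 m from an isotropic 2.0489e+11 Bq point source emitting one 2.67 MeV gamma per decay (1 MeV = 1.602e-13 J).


psi = A * E * 1.602e-13 / (4*pi*r^2)
psi = 2.0489e+11 * 2.67 * 1.602e-13 / (4*pi*6.9^2)
psi = 1.4648e-04 W/m^2

1.4648e-04


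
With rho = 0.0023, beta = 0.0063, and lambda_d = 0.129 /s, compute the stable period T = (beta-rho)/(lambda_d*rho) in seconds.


T = (beta - rho) / (lambda_d * rho)
T = (0.0063 - 0.0023) / (0.129 * 0.0023)
T = 13.482 s

13.482


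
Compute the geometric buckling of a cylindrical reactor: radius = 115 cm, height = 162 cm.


B^2 = (2.405/R)^2 + (pi/H)^2
B^2 = (2.405/115)^2 + (pi/162)^2
B^2 = 8.1343e-04 /cm^2

8.1343e-04


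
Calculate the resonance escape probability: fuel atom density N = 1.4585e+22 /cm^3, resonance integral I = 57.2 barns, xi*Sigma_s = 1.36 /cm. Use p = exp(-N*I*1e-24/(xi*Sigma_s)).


p = exp(-N * I * 1e-24 / (xi*Sigma_s))
p = exp(-1.4585e+22 * 57.2 * 1e-24 / 1.36)
p = 0.54149

0.54149


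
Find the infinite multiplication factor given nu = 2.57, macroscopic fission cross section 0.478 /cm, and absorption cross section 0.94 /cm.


k_inf = nu * Sigma_f / Sigma_a
k_inf = 2.57 * 0.478 / 0.94
k_inf = 1.3069

1.3069


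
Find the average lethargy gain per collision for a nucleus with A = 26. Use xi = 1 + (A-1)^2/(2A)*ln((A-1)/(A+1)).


xi = 1 + (A-1)^2/(2A) * ln((A-1)/(A+1))
xi = 1 + (26-1)^2/(2*26) * ln((26-1)/(26 +1))
xi = 0.074987

0.074987


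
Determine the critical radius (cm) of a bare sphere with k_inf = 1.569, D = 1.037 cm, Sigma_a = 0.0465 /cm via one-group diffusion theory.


L^2 = D / Sigma_a = 1.037 / 0.0465 = 22.30108 cm^2
B_m^2 = (k_inf - 1) / L^2 = (1.569 - 1) / 22.30108 = 0.02551446 /cm^2
For a bare sphere: B_g = pi/R, so R_c = pi / sqrt(B_m^2)
R_c = pi / sqrt(0.02551446) = 19.668 cm

19.668


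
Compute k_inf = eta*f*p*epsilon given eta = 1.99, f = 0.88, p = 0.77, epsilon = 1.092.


k_inf = eta * f * p * epsilon
k_inf = 1.99 * 0.88 * 0.77 * 1.092
k_inf = 1.4725

1.4725


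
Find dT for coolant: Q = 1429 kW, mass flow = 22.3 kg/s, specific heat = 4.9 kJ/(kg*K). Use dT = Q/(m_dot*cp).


dT = Q / (m_dot * cp)
dT = 1429 / (22.3 * 4.9)
dT = 13.078 C

13.078


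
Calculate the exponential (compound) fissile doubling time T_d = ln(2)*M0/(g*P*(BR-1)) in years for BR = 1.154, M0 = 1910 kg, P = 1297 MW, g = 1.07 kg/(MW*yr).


Breeding gain G = BR - 1 = 1.154 - 1 = 0.154
Fissile production rate = g * P * G = 1.07 * 1297 * 0.154 = 213.71966 kg/yr
T_d = ln(2) * M0 / (g * P * G)
T_d = ln(2) * 1910 / 213.71966 = 6.1946 yr

6.1946


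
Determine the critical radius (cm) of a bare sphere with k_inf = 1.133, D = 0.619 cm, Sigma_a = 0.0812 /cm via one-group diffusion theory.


L^2 = D / Sigma_a = 0.619 / 0.0812 = 7.623153 cm^2
B_m^2 = (k_inf - 1) / L^2 = (1.133 - 1) / 7.623153 = 0.01744685 /cm^2
For a bare sphere: B_g = pi/R, so R_c = pi / sqrt(B_m^2)
R_c = pi / sqrt(0.01744685) = 23.784 cm

23.784


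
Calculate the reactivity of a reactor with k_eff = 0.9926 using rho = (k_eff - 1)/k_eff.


rho = (k_eff - 1) / k_eff
rho = (0.9926 - 1) / 0.9926
rho = -0.0074552

-0.0074552


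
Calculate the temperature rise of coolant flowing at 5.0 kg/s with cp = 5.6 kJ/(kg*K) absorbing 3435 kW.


dT = Q / (m_dot * cp)
dT = 3435 / (5.0 * 5.6)
dT = 122.68 C

122.68


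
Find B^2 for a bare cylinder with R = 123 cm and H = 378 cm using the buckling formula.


B^2 = (2.405/R)^2 + (pi/H)^2
B^2 = (2.405/123)^2 + (pi/378)^2
B^2 = 4.5139e-04 /cm^2

4.5139e-04


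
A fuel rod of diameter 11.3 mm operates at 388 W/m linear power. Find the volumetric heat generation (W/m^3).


r = D / 2 / 1000 = 11.3 / 2 / 1000 = 0.00565 m
q''' = q' / (pi * r^2)
q''' = 388 / (pi * 0.00565^2)
q''' = 3.8689e+06 W/m^3

3.8689e+06


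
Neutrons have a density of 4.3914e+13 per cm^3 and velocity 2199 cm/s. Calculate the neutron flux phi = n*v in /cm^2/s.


phi = n * v
phi = 4.3914e+13 * 2199
phi = 9.6567e+16 /cm^2/s

9.6567e+16


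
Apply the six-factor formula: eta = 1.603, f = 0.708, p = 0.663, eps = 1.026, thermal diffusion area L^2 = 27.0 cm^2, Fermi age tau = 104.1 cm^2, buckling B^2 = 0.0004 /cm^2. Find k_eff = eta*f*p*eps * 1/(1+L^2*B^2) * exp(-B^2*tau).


k_inf = eta*f*p*eps = 1.603*0.708*0.663*1.026 = 0.7720184
P_TNL = 1/(1 + L^2*B^2) = 1/(1 + 27.0*0.0004) = 0.9893154
P_FNL = exp(-B^2*tau) = exp(-0.0004*104.1) = 0.9592150
k_eff = k_inf * P_TNL * P_FNL = 0.7720184 * 0.9893154 * 0.9592150
k_eff = 0.73262

0.73262


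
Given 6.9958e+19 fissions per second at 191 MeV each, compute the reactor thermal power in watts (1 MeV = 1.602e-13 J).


P = fission_rate * E_MeV * 1.602e-13
P = 6.9958e+19 * 191 * 1.602e-13
P = 2.1406e+09 W

2.1406e+09


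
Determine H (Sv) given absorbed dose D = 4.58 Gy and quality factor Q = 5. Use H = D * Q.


H = D * Q
H = 4.58 * 5
H = 22.900 Sv

22.900


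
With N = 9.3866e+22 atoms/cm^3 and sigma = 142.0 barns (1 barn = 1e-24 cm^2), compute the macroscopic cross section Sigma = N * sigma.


Sigma = N * sigma_barns * 1e-24
Sigma = 9.3866e+22 * 142.0 * 1e-24
Sigma = 13.329 /cm

13.329


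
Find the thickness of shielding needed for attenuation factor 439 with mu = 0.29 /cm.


x = ln(factor) / mu
x = ln(439) / 0.29
x = 20.981 cm

20.981


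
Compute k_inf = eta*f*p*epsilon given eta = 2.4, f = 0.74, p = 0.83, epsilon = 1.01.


k_inf = eta * f * p * epsilon
k_inf = 2.4 * 0.74 * 0.83 * 1.01
k_inf = 1.4888

1.4888


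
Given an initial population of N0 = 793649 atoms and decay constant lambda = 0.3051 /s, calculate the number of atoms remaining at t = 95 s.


N = N0 * exp(-lambda * t)
N = 793649 * exp(-0.3051 * 95)
N = 2.0503e-07

2.0503e-07


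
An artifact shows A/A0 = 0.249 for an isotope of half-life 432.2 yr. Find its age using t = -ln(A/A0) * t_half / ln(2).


lambda = ln(2) / t_half = ln(2) / 432.2 = 0.001603765 /yr
t = -ln(A/A0) / lambda
t = -ln(0.249) / 0.001603765
t = 866.90 yr

866.90


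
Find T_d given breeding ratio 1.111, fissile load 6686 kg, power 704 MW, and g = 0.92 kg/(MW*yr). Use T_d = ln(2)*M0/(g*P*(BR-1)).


Breeding gain G = BR - 1 = 1.111 - 1 = 0.111
Fissile production rate = g * P * G = 0.92 * 704 * 0.111 = 71.89248 kg/yr
T_d = ln(2) * M0 / (g * P * G)
T_d = ln(2) * 6686 / 71.89248 = 64.463 yr

64.463


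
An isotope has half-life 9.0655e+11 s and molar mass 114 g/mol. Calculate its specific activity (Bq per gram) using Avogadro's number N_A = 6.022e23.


lambda = ln(2) / t_half = ln(2) / 9.0655e+11 = 7.645990e-13 /s
SA = lambda * N_A / M
SA = 7.645990e-13 * 6.022e23 / 114
SA = 4.0390e+09 Bq/g

4.0390e+09


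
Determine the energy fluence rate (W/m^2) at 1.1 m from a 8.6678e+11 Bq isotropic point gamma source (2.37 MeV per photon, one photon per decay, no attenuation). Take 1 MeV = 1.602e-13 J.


psi = A * E * 1.602e-13 / (4*pi*r^2)
psi = 8.6678e+11 * 2.37 * 1.602e-13 / (4*pi*1.1^2)
psi = 0.021643 W/m^2

0.021643


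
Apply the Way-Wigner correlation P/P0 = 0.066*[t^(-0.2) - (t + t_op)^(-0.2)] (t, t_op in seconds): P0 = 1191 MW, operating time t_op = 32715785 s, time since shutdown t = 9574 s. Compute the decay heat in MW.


P/P0 = 0.066 * [t^(-0.2) - (t + t_op)^(-0.2)]
P/P0 = 0.066 * [9574^(-0.2) - (9574 + 32715785)^(-0.2)]
P/P0 = 0.066 * [0.1598753 - 0.03140676] = 0.008478924
P = 1191 * 0.008478924 = 10.098 MW

10.098


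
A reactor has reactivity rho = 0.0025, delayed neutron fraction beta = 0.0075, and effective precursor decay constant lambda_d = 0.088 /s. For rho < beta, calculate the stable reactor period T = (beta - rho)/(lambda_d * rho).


T = (beta - rho) / (lambda_d * rho)
T = (0.0075 - 0.0025) / (0.088 * 0.0025)
T = 22.727 s

22.727


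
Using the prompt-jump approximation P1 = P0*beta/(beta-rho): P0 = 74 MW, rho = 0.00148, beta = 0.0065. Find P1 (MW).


P1/P0 = beta / (beta - rho)
P1/P0 = 0.0065 / (0.0065 - 0.00148) = 1.294821
P1 = 74 * 1.294821 = 95.817 MW

95.817


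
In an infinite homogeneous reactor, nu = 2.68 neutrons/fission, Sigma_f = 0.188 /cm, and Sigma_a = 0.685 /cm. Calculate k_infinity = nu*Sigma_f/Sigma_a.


k_inf = nu * Sigma_f / Sigma_a
k_inf = 2.68 * 0.188 / 0.685
k_inf = 0.73553

0.73553


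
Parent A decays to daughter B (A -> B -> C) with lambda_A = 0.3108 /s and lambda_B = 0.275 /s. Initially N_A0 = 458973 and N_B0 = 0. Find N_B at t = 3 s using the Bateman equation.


N_B(t) = lambda_A * N_A0 / (lambda_B - lambda_A) * [exp(-lambda_A*t) - exp(-lambda_B*t)]
exp(-0.3108*3) = 0.3936079; exp(-0.275*3) = 0.4382350
N_B = 0.3108 * 458973 / (0.275 - 0.3108) * (0.3936079 - 0.4382350)
N_B = 177821

177821


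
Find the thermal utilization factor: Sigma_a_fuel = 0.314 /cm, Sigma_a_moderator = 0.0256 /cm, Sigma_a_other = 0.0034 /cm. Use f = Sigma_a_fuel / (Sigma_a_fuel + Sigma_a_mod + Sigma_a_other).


f = Sigma_a_fuel / (Sigma_a_fuel + Sigma_a_mod + Sigma_a_other)
f = 0.314 / (0.314 + 0.0256 + 0.0034)
f = 0.91545

0.91545


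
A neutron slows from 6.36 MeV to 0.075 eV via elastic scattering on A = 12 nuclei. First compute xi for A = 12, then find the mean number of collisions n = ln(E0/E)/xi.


xi = 1 + (A-1)^2/(2A)*ln((A-1)/(A+1)) = 0.1577690 (for A = 12)
n = ln(E0/E) / xi
n = ln(6.36e6 / 0.075) / 0.1577690
n = ln(8.480000e+07) / 0.1577690 = 115.71

115.71


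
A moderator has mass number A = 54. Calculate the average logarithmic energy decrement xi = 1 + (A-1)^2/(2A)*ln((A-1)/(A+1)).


xi = 1 + (A-1)^2/(2A) * ln((A-1)/(A+1))
xi = 1 + (54-1)^2/(2*54) * ln((54-1)/(54 +1))
xi = 0.036584

0.036584


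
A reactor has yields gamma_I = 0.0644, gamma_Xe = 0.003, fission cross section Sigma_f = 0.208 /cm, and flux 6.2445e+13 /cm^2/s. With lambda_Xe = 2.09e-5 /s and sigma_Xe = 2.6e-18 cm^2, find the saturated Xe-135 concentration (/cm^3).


Xe_eq = (gamma_I + gamma_Xe) * Sigma_f * phi / (lambda_Xe + sigma_Xe * phi)
Numerator = (0.0644 + 0.003) * 0.208 * 6.2445e+13 = 8.754289e+11
Denominator = 2.09e-5 + 2.6e-18 * 6.2445e+13 = 1.832570e-04
Xe_eq = 8.754289e+11 / 1.832570e-04 = 4.7771e+15 /cm^3

4.7771e+15


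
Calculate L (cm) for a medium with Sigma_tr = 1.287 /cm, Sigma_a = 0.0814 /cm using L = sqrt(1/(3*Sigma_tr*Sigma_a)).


D = 1 / (3 * Sigma_tr) = 1 / (3 * 1.287) = 0.2590003 cm
L = sqrt(D / Sigma_a)
L = sqrt(0.2590003 / 0.0814)
L = 1.7838 cm

1.7838


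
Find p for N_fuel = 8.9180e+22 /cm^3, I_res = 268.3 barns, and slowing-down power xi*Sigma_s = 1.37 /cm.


p = exp(-N * I * 1e-24 / (xi*Sigma_s))
p = exp(-8.9180e+22 * 268.3 * 1e-24 / 1.37)
p = 2.6005e-08

2.6005e-08


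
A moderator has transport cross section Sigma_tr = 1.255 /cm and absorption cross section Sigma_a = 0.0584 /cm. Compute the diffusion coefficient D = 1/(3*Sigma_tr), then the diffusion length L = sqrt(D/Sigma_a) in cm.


D = 1 / (3 * Sigma_tr) = 1 / (3 * 1.255) = 0.2656042 cm
L = sqrt(D / Sigma_a)
L = sqrt(0.2656042 / 0.0584)
L = 2.1326 cm

2.1326


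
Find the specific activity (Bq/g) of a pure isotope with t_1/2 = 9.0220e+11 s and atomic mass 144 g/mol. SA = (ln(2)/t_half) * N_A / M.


lambda = ln(2) / t_half = ln(2) / 9.0220e+11 = 7.682855e-13 /s
SA = lambda * N_A / M
SA = 7.682855e-13 * 6.022e23 / 144
SA = 3.2129e+09 Bq/g

3.2129e+09


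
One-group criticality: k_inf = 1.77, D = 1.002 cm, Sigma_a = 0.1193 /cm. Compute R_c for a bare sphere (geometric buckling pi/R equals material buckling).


L^2 = D / Sigma_a = 1.002 / 0.1193 = 8.398994 cm^2
B_m^2 = (k_inf - 1) / L^2 = (1.77 - 1) / 8.398994 = 0.09167765 /cm^2
For a bare sphere: B_g = pi/R, so R_c = pi / sqrt(B_m^2)
R_c = pi / sqrt(0.09167765) = 10.376 cm

10.376


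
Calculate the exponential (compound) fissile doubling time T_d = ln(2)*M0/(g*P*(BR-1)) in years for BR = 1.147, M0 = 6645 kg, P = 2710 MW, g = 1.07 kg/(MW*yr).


Breeding gain G = BR - 1 = 1.147 - 1 = 0.147
Fissile production rate = g * P * G = 1.07 * 2710 * 0.147 = 426.2559 kg/yr
T_d = ln(2) * M0 / (g * P * G)
T_d = ln(2) * 6645 / 426.2559 = 10.806 yr

10.806


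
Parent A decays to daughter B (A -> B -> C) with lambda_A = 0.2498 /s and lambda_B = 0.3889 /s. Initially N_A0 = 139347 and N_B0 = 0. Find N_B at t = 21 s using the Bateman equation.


N_B(t) = lambda_A * N_A0 / (lambda_B - lambda_A) * [exp(-lambda_A*t) - exp(-lambda_B*t)]
exp(-0.2498*21) = 0.005269604; exp(-0.3889*21) = 2.838967e-04
N_B = 0.2498 * 139347 / (0.3889 - 0.2498) * (0.005269604 - 2.838967e-04)
N_B = 1247.6

1247.6


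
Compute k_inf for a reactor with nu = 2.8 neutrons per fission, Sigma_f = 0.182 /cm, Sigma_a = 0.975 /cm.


k_inf = nu * Sigma_f / Sigma_a
k_inf = 2.8 * 0.182 / 0.975
k_inf = 0.52267

0.52267


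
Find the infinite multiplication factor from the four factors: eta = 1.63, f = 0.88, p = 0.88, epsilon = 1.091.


k_inf = eta * f * p * epsilon
k_inf = 1.63 * 0.88 * 0.88 * 1.091
k_inf = 1.3771

1.3771


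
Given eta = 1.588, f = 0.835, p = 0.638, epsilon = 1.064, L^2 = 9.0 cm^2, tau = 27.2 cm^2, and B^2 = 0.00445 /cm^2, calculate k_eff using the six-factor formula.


k_inf = eta*f*p*eps = 1.588*0.835*0.638*1.064 = 0.9001177
P_TNL = 1/(1 + L^2*B^2) = 1/(1 + 9.0*0.00445) = 0.9614922
P_FNL = exp(-B^2*tau) = exp(-0.00445*27.2) = 0.8859985
k_eff = k_inf * P_TNL * P_FNL = 0.9001177 * 0.9614922 * 0.8859985
k_eff = 0.76679

0.76679


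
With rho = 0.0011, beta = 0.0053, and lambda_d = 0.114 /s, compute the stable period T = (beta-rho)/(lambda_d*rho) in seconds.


T = (beta - rho) / (lambda_d * rho)
T = (0.0053 - 0.0011) / (0.114 * 0.0011)
T = 33.493 s

33.493


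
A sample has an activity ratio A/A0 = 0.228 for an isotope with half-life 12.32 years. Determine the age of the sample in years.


lambda = ln(2) / t_half = ln(2) / 12.32 = 0.05626195 /yr
t = -ln(A/A0) / lambda
t = -ln(0.228) / 0.05626195
t = 26.277 yr

26.277


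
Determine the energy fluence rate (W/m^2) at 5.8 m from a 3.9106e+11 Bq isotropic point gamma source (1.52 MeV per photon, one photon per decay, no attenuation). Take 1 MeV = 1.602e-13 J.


psi = A * E * 1.602e-13 / (4*pi*r^2)
psi = 3.9106e+11 * 1.52 * 1.602e-13 / (4*pi*5.8^2)
psi = 2.2526e-04 W/m^2

2.2526e-04


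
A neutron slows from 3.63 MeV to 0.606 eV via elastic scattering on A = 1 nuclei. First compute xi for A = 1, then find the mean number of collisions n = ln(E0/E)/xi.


xi = 1 + (A-1)^2/(2A)*ln((A-1)/(A+1)) = 1 (for A = 1)
n = ln(E0/E) / xi
n = ln(3.63e6 / 0.606) / 1
n = ln(5.990099e+06) / 1 = 15.606

15.606


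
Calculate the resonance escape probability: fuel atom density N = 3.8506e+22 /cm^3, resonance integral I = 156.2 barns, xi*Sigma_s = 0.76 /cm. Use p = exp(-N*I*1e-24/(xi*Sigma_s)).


p = exp(-N * I * 1e-24 / (xi*Sigma_s))
p = exp(-3.8506e+22 * 156.2 * 1e-24 / 0.76)
p = 3.6559e-04

3.6559e-04


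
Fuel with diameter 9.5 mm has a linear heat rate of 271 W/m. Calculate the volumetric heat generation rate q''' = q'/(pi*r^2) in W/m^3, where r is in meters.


r = D / 2 / 1000 = 9.5 / 2 / 1000 = 0.00475 m
q''' = q' / (pi * r^2)
q''' = 271 / (pi * 0.00475^2)
q''' = 3.8232e+06 W/m^3

3.8232e+06


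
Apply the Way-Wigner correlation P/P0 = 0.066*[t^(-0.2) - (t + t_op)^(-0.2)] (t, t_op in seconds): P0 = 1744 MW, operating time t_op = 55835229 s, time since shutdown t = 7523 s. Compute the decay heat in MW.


P/P0 = 0.066 * [t^(-0.2) - (t + t_op)^(-0.2)]
P/P0 = 0.066 * [7523^(-0.2) - (7523 + 55835229)^(-0.2)]
P/P0 = 0.066 * [0.1677729 - 0.02822322] = 0.009210279
P = 1744 * 0.009210279 = 16.063 MW

16.063


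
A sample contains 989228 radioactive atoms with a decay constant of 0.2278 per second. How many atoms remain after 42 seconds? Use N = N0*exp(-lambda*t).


N = N0 * exp(-lambda * t)
N = 989228 * exp(-0.2278 * 42)
N = 69.205

69.205


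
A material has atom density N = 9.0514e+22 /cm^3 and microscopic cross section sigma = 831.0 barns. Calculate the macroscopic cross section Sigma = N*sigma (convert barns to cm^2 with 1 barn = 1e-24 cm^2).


Sigma = N * sigma_barns * 1e-24
Sigma = 9.0514e+22 * 831.0 * 1e-24
Sigma = 75.217 /cm

75.217


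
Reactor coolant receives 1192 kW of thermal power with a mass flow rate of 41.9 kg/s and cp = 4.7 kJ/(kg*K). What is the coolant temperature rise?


dT = Q / (m_dot * cp)
dT = 1192 / (41.9 * 4.7)
dT = 6.0529 C

6.0529


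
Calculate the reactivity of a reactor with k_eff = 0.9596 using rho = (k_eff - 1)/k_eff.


rho = (k_eff - 1) / k_eff
rho = (0.9596 - 1) / 0.9596
rho = -0.042101

-0.042101


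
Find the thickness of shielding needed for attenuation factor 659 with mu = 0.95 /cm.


x = ln(factor) / mu
x = ln(659) / 0.95
x = 6.8323 cm

6.8323


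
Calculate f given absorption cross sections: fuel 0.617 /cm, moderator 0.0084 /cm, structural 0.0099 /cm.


f = Sigma_a_fuel / (Sigma_a_fuel + Sigma_a_mod + Sigma_a_other)
f = 0.617 / (0.617 + 0.0084 + 0.0099)
f = 0.97119

0.97119


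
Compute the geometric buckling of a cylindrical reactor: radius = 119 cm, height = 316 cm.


B^2 = (2.405/R)^2 + (pi/H)^2
B^2 = (2.405/119)^2 + (pi/316)^2
B^2 = 5.0729e-04 /cm^2

5.0729e-04


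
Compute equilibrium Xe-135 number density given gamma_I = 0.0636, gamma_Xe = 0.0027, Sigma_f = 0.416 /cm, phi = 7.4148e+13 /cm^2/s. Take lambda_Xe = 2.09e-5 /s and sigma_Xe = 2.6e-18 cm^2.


Xe_eq = (gamma_I + gamma_Xe) * Sigma_f * phi / (lambda_Xe + sigma_Xe * phi)
Numerator = (0.0636 + 0.0027) * 0.416 * 7.4148e+13 = 2.045061e+12
Denominator = 2.09e-5 + 2.6e-18 * 7.4148e+13 = 2.136848e-04
Xe_eq = 2.045061e+12 / 2.136848e-04 = 9.5705e+15 /cm^3

9.5705e+15


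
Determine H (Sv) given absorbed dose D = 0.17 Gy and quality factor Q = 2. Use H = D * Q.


H = D * Q
H = 0.17 * 2
H = 0.34000 Sv

0.34000


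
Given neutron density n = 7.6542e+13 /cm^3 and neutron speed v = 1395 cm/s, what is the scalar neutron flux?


phi = n * v
phi = 7.6542e+13 * 1395
phi = 1.0678e+17 /cm^2/s

1.0678e+17


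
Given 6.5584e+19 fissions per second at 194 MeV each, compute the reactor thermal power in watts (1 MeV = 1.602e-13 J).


P = fission_rate * E_MeV * 1.602e-13
P = 6.5584e+19 * 194 * 1.602e-13
P = 2.0383e+09 W

2.0383e+09


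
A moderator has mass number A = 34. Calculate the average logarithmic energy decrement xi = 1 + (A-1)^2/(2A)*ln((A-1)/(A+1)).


xi = 1 + (A-1)^2/(2A) * ln((A-1)/(A+1))
xi = 1 + (34-1)^2/(2*34) * ln((34-1)/(34 +1))
xi = 0.057687

0.057687


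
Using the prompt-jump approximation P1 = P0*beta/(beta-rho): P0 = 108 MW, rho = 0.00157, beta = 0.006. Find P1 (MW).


P1/P0 = beta / (beta - rho)
P1/P0 = 0.006 / (0.006 - 0.00157) = 1.354402
P1 = 108 * 1.354402 = 146.28 MW

146.28


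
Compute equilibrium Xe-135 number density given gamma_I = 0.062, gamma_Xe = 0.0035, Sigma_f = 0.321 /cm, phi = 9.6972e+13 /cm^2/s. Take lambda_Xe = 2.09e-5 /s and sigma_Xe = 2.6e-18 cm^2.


Xe_eq = (gamma_I + gamma_Xe) * Sigma_f * phi / (lambda_Xe + sigma_Xe * phi)
Numerator = (0.062 + 0.0035) * 0.321 * 9.6972e+13 = 2.038885e+12
Denominator = 2.09e-5 + 2.6e-18 * 9.6972e+13 = 2.730272e-04
Xe_eq = 2.038885e+12 / 2.730272e-04 = 7.4677e+15 /cm^3

7.4677e+15


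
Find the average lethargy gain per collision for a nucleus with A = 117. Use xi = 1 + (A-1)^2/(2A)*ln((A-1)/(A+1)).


xi = 1 + (A-1)^2/(2A) * ln((A-1)/(A+1))
xi = 1 + (117-1)^2/(2*117) * ln((117-1)/(117 +1))
xi = 0.016997

0.016997


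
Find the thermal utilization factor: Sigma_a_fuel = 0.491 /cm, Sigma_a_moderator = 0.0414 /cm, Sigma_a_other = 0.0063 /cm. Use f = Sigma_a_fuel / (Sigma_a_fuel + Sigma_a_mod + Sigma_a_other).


f = Sigma_a_fuel / (Sigma_a_fuel + Sigma_a_mod + Sigma_a_other)
f = 0.491 / (0.491 + 0.0414 + 0.0063)
f = 0.91145

0.91145


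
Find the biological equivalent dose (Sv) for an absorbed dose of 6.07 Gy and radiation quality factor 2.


H = D * Q
H = 6.07 * 2
H = 12.140 Sv

12.140


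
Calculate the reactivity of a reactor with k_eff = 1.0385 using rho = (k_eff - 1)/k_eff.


rho = (k_eff - 1) / k_eff
rho = (1.0385 - 1) / 1.0385
rho = 0.037073

0.037073


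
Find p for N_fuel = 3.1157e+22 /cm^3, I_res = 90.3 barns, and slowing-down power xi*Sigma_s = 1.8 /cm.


p = exp(-N * I * 1e-24 / (xi*Sigma_s))
p = exp(-3.1157e+22 * 90.3 * 1e-24 / 1.8)
p = 0.20950

0.20950


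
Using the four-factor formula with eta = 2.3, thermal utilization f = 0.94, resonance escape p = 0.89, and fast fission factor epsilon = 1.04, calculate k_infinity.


k_inf = eta * f * p * epsilon
k_inf = 2.3 * 0.94 * 0.89 * 1.04
k_inf = 2.0011

2.0011


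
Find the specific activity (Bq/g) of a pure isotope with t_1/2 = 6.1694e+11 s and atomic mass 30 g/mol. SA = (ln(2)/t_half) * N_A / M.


lambda = ln(2) / t_half = ln(2) / 6.1694e+11 = 1.123524e-12 /s
SA = lambda * N_A / M
SA = 1.123524e-12 * 6.022e23 / 30
SA = 2.2553e+10 Bq/g

2.2553e+10


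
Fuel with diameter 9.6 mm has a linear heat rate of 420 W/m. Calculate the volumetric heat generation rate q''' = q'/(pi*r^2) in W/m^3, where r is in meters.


r = D / 2 / 1000 = 9.6 / 2 / 1000 = 0.0048 m
q''' = q' / (pi * r^2)
q''' = 420 / (pi * 0.0048^2)
q''' = 5.8025e+06 W/m^3

5.8025e+06


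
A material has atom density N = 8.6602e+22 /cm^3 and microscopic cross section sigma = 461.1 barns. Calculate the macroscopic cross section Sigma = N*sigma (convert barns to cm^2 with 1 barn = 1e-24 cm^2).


Sigma = N * sigma_barns * 1e-24
Sigma = 8.6602e+22 * 461.1 * 1e-24
Sigma = 39.932 /cm

39.932


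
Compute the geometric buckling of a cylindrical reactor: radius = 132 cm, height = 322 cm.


B^2 = (2.405/R)^2 + (pi/H)^2
B^2 = (2.405/132)^2 + (pi/322)^2
B^2 = 4.2715e-04 /cm^2

4.2715e-04


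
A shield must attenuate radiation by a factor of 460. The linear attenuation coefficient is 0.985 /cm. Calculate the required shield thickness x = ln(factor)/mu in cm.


x = ln(factor) / mu
x = ln(460) / 0.985
x = 6.2246 cm

6.2246


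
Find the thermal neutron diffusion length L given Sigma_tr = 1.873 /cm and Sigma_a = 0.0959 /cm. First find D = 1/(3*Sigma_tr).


D = 1 / (3 * Sigma_tr) = 1 / (3 * 1.873) = 0.1779676 cm
L = sqrt(D / Sigma_a)
L = sqrt(0.1779676 / 0.0959)
L = 1.3623 cm

1.3623


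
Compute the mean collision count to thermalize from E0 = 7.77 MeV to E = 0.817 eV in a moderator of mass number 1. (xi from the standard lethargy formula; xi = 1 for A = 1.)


xi = 1 + (A-1)^2/(2A)*ln((A-1)/(A+1)) = 1 (for A = 1)
n = ln(E0/E) / xi
n = ln(7.77e6 / 0.817) / 1
n = ln(9.510404e+06) / 1 = 16.068

16.068


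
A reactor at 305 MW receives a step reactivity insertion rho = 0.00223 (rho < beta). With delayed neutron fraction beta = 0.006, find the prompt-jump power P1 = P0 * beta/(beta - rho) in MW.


P1/P0 = beta / (beta - rho)
P1/P0 = 0.006 / (0.006 - 0.00223) = 1.591512
P1 = 305 * 1.591512 = 485.41 MW

485.41


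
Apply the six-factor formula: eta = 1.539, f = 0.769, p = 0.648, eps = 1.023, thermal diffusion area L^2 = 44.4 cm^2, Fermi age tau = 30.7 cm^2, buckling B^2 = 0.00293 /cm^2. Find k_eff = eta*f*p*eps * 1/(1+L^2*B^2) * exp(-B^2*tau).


k_inf = eta*f*p*eps = 1.539*0.769*0.648*1.023 = 0.7845409
P_TNL = 1/(1 + L^2*B^2) = 1/(1 + 44.4*0.00293) = 0.8848837
P_FNL = exp(-B^2*tau) = exp(-0.00293*30.7) = 0.9139760
k_eff = k_inf * P_TNL * P_FNL = 0.7845409 * 0.8848837 * 0.9139760
k_eff = 0.63451

0.63451


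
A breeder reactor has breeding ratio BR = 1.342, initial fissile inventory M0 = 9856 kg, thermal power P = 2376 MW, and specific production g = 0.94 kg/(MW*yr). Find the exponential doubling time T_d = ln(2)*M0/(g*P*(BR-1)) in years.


Breeding gain G = BR - 1 = 1.342 - 1 = 0.342
Fissile production rate = g * P * G = 0.94 * 2376 * 0.342 = 763.83648 kg/yr
T_d = ln(2) * M0 / (g * P * G)
T_d = ln(2) * 9856 / 763.83648 = 8.9439 yr

8.9439


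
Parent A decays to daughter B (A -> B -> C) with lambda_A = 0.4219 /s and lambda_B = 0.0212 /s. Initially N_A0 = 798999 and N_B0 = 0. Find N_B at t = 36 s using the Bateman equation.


N_B(t) = lambda_A * N_A0 / (lambda_B - lambda_A) * [exp(-lambda_A*t) - exp(-lambda_B*t)]
exp(-0.4219*36) = 2.533738e-07; exp(-0.0212*36) = 0.4661723
N_B = 0.4219 * 798999 / (0.0212 - 0.4219) * (2.533738e-07 - 0.4661723)
N_B = 392177

392177


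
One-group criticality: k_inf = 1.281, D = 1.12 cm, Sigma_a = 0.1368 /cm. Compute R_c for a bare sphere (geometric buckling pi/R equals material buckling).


L^2 = D / Sigma_a = 1.12 / 0.1368 = 8.187135 cm^2
B_m^2 = (k_inf - 1) / L^2 = (1.281 - 1) / 8.187135 = 0.03432214 /cm^2
For a bare sphere: B_g = pi/R, so R_c = pi / sqrt(B_m^2)
R_c = pi / sqrt(0.03432214) = 16.958 cm

16.958


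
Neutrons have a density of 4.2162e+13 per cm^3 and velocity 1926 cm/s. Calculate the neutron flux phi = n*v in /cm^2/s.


phi = n * v
phi = 4.2162e+13 * 1926
phi = 8.1204e+16 /cm^2/s

8.1204e+16


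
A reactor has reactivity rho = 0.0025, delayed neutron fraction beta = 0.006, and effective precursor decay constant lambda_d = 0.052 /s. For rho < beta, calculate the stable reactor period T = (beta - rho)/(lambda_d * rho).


T = (beta - rho) / (lambda_d * rho)
T = (0.006 - 0.0025) / (0.052 * 0.0025)
T = 26.923 s

26.923


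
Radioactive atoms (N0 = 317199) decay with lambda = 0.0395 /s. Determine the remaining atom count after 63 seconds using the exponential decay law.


N = N0 * exp(-lambda * t)
N = 317199 * exp(-0.0395 * 63)
N = 26338

26338


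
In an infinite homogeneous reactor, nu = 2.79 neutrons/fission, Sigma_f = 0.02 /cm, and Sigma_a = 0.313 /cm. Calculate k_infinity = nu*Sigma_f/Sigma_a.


k_inf = nu * Sigma_f / Sigma_a
k_inf = 2.79 * 0.02 / 0.313
k_inf = 0.17827

0.17827


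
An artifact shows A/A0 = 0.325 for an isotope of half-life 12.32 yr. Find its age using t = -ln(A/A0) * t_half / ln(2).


lambda = ln(2) / t_half = ln(2) / 12.32 = 0.05626195 /yr
t = -ln(A/A0) / lambda
t = -ln(0.325) / 0.05626195
t = 19.977 yr

19.977


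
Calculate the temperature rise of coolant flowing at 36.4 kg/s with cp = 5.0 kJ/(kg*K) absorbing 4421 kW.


dT = Q / (m_dot * cp)
dT = 4421 / (36.4 * 5.0)
dT = 24.291 C

24.291


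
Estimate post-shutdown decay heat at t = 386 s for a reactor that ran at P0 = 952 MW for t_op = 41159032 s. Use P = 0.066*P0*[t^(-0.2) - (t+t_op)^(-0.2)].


P/P0 = 0.066 * [t^(-0.2) - (t + t_op)^(-0.2)]
P/P0 = 0.066 * [386^(-0.2) - (386 + 41159032)^(-0.2)]
P/P0 = 0.066 * [0.3038663 - 0.02999896] = 0.01807524
P = 952 * 0.01807524 = 17.208 MW

17.208


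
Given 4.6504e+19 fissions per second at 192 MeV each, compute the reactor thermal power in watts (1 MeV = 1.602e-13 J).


P = fission_rate * E_MeV * 1.602e-13
P = 4.6504e+19 * 192 * 1.602e-13
P = 1.4304e+09 W

1.4304e+09


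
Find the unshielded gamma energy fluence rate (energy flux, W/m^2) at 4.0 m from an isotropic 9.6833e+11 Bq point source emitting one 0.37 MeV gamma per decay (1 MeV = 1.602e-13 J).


psi = A * E * 1.602e-13 / (4*pi*r^2)
psi = 9.6833e+11 * 0.37 * 1.602e-13 / (4*pi*4.0^2)
psi = 2.8547e-04 W/m^2

2.8547e-04


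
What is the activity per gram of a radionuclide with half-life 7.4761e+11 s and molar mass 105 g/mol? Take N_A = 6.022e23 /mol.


lambda = ln(2) / t_half = ln(2) / 7.4761e+11 = 9.271508e-13 /s
SA = lambda * N_A / M
SA = 9.271508e-13 * 6.022e23 / 105
SA = 5.3174e+09 Bq/g

5.3174e+09


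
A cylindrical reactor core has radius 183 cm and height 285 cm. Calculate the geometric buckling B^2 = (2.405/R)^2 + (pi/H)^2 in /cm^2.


B^2 = (2.405/R)^2 + (pi/H)^2
B^2 = (2.405/183)^2 + (pi/285)^2
B^2 = 2.9422e-04 /cm^2

2.9422e-04


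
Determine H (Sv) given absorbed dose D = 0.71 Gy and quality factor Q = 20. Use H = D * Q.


H = D * Q
H = 0.71 * 20
H = 14.200 Sv

14.200


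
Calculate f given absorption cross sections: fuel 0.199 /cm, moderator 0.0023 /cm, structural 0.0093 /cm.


f = Sigma_a_fuel / (Sigma_a_fuel + Sigma_a_mod + Sigma_a_other)
f = 0.199 / (0.199 + 0.0023 + 0.0093)
f = 0.94492

0.94492


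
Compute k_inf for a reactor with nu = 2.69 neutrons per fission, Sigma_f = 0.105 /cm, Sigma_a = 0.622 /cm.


k_inf = nu * Sigma_f / Sigma_a
k_inf = 2.69 * 0.105 / 0.622
k_inf = 0.45410

0.45410


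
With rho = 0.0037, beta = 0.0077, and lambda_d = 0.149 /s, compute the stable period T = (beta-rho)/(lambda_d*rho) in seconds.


T = (beta - rho) / (lambda_d * rho)
T = (0.0077 - 0.0037) / (0.149 * 0.0037)
T = 7.2556 s

7.2556


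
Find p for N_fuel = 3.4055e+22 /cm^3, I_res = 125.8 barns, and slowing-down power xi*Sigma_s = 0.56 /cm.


p = exp(-N * I * 1e-24 / (xi*Sigma_s))
p = exp(-3.4055e+22 * 125.8 * 1e-24 / 0.56)
p = 4.7594e-04

4.7594e-04


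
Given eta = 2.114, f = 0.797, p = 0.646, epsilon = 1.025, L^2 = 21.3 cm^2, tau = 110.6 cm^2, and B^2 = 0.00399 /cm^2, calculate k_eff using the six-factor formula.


k_inf = eta*f*p*eps = 2.114*0.797*0.646*1.025 = 1.115629
P_TNL = 1/(1 + L^2*B^2) = 1/(1 + 21.3*0.00399) = 0.9216700
P_FNL = exp(-B^2*tau) = exp(-0.00399*110.6) = 0.6432036
k_eff = k_inf * P_TNL * P_FNL = 1.115629 * 0.9216700 * 0.6432036
k_eff = 0.66137

0.66137


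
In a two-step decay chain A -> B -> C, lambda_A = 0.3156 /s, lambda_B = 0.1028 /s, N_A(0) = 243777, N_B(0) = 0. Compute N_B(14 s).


N_B(t) = lambda_A * N_A0 / (lambda_B - lambda_A) * [exp(-lambda_A*t) - exp(-lambda_B*t)]
exp(-0.3156*14) = 0.01205350; exp(-0.1028*14) = 0.2371174
N_B = 0.3156 * 243777 / (0.1028 - 0.3156) * (0.01205350 - 0.2371174)
N_B = 81370

81370


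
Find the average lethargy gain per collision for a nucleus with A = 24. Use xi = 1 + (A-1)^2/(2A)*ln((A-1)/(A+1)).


xi = 1 + (A-1)^2/(2A) * ln((A-1)/(A+1))
xi = 1 + (24-1)^2/(2*24) * ln((24-1)/(24 +1))
xi = 0.081065

0.081065


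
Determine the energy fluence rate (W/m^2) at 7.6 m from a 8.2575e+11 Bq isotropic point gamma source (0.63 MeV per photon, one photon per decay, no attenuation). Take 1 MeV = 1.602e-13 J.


psi = A * E * 1.602e-13 / (4*pi*r^2)
psi = 8.2575e+11 * 0.63 * 1.602e-13 / (4*pi*7.6^2)
psi = 1.1482e-04 W/m^2

1.1482e-04


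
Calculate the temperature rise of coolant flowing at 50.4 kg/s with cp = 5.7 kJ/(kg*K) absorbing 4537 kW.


dT = Q / (m_dot * cp)
dT = 4537 / (50.4 * 5.7)
dT = 15.793 C

15.793


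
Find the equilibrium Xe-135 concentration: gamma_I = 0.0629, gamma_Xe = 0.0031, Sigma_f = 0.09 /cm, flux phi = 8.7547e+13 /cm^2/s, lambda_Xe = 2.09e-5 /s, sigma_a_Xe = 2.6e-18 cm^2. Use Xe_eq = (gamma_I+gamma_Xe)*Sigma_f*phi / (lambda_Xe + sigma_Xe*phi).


Xe_eq = (gamma_I + gamma_Xe) * Sigma_f * phi / (lambda_Xe + sigma_Xe * phi)
Numerator = (0.0629 + 0.0031) * 0.09 * 8.7547e+13 = 5.200292e+11
Denominator = 2.09e-5 + 2.6e-18 * 8.7547e+13 = 2.485222e-04
Xe_eq = 5.200292e+11 / 2.485222e-04 = 2.0925e+15 /cm^3

2.0925e+15


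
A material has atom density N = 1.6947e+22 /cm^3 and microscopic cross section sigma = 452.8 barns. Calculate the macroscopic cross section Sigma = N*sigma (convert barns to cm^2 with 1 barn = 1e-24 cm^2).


Sigma = N * sigma_barns * 1e-24
Sigma = 1.6947e+22 * 452.8 * 1e-24
Sigma = 7.6736 /cm

7.6736


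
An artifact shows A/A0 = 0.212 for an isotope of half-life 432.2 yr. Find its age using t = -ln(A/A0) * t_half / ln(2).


lambda = ln(2) / t_half = ln(2) / 432.2 = 0.001603765 /yr
t = -ln(A/A0) / lambda
t = -ln(0.212) / 0.001603765
t = 967.20 yr

967.20


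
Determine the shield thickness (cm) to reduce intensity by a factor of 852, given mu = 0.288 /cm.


x = ln(factor) / mu
x = ln(852) / 0.288
x = 23.429 cm

23.429


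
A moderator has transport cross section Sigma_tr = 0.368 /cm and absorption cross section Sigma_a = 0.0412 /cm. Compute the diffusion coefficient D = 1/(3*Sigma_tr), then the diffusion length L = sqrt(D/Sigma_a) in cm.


D = 1 / (3 * Sigma_tr) = 1 / (3 * 0.368) = 0.9057971 cm
L = sqrt(D / Sigma_a)
L = sqrt(0.9057971 / 0.0412)
L = 4.6889 cm

4.6889


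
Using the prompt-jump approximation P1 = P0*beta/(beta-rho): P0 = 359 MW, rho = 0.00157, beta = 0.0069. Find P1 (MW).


P1/P0 = beta / (beta - rho)
P1/P0 = 0.0069 / (0.0069 - 0.00157) = 1.294559
P1 = 359 * 1.294559 = 464.75 MW

464.75


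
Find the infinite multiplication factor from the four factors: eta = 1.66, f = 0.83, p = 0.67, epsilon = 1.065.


k_inf = eta * f * p * epsilon
k_inf = 1.66 * 0.83 * 0.67 * 1.065
k_inf = 0.98313

0.98313


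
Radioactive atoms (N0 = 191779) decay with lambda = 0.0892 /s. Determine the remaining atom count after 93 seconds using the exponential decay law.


N = N0 * exp(-lambda * t)
N = 191779 * exp(-0.0892 * 93)
N = 47.870

47.870


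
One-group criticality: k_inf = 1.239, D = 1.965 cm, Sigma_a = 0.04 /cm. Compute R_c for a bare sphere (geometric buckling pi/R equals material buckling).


L^2 = D / Sigma_a = 1.965 / 0.04 = 49.12500 cm^2
B_m^2 = (k_inf - 1) / L^2 = (1.239 - 1) / 49.12500 = 0.004865140 /cm^2
For a bare sphere: B_g = pi/R, so R_c = pi / sqrt(B_m^2)
R_c = pi / sqrt(0.004865140) = 45.040 cm

45.040


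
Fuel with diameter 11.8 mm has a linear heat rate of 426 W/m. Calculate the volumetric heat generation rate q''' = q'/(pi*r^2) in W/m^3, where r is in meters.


r = D / 2 / 1000 = 11.8 / 2 / 1000 = 0.0059 m
q''' = q' / (pi * r^2)
q''' = 426 / (pi * 0.0059^2)
q''' = 3.8954e+06 W/m^3

3.8954e+06


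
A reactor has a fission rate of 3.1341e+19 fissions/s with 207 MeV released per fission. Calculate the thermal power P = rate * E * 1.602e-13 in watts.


P = fission_rate * E_MeV * 1.602e-13
P = 3.1341e+19 * 207 * 1.602e-13
P = 1.0393e+09 W

1.0393e+09
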